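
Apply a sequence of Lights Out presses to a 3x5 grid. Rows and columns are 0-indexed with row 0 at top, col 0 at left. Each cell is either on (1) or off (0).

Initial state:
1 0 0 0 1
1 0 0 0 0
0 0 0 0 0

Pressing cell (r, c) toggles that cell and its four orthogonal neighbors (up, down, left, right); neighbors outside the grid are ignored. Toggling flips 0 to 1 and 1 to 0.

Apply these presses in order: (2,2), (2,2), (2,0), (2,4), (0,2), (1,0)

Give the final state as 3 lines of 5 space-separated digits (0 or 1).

Answer: 0 1 1 1 1
1 1 1 0 1
0 1 0 1 1

Derivation:
After press 1 at (2,2):
1 0 0 0 1
1 0 1 0 0
0 1 1 1 0

After press 2 at (2,2):
1 0 0 0 1
1 0 0 0 0
0 0 0 0 0

After press 3 at (2,0):
1 0 0 0 1
0 0 0 0 0
1 1 0 0 0

After press 4 at (2,4):
1 0 0 0 1
0 0 0 0 1
1 1 0 1 1

After press 5 at (0,2):
1 1 1 1 1
0 0 1 0 1
1 1 0 1 1

After press 6 at (1,0):
0 1 1 1 1
1 1 1 0 1
0 1 0 1 1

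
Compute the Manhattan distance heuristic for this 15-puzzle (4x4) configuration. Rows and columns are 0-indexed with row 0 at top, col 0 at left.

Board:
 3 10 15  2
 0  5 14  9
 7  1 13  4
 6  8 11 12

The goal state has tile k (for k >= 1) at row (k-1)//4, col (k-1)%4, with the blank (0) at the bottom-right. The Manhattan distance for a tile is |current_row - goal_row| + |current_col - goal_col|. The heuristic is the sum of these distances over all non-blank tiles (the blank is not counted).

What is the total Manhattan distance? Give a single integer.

Tile 3: at (0,0), goal (0,2), distance |0-0|+|0-2| = 2
Tile 10: at (0,1), goal (2,1), distance |0-2|+|1-1| = 2
Tile 15: at (0,2), goal (3,2), distance |0-3|+|2-2| = 3
Tile 2: at (0,3), goal (0,1), distance |0-0|+|3-1| = 2
Tile 5: at (1,1), goal (1,0), distance |1-1|+|1-0| = 1
Tile 14: at (1,2), goal (3,1), distance |1-3|+|2-1| = 3
Tile 9: at (1,3), goal (2,0), distance |1-2|+|3-0| = 4
Tile 7: at (2,0), goal (1,2), distance |2-1|+|0-2| = 3
Tile 1: at (2,1), goal (0,0), distance |2-0|+|1-0| = 3
Tile 13: at (2,2), goal (3,0), distance |2-3|+|2-0| = 3
Tile 4: at (2,3), goal (0,3), distance |2-0|+|3-3| = 2
Tile 6: at (3,0), goal (1,1), distance |3-1|+|0-1| = 3
Tile 8: at (3,1), goal (1,3), distance |3-1|+|1-3| = 4
Tile 11: at (3,2), goal (2,2), distance |3-2|+|2-2| = 1
Tile 12: at (3,3), goal (2,3), distance |3-2|+|3-3| = 1
Sum: 2 + 2 + 3 + 2 + 1 + 3 + 4 + 3 + 3 + 3 + 2 + 3 + 4 + 1 + 1 = 37

Answer: 37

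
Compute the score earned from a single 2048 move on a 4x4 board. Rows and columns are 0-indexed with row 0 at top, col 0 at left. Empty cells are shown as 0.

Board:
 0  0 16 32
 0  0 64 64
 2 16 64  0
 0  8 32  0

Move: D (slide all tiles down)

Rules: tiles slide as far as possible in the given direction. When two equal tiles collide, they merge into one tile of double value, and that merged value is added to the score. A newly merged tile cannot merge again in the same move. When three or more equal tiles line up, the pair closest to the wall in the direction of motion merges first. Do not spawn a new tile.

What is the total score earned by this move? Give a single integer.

Slide down:
col 0: [0, 0, 2, 0] -> [0, 0, 0, 2]  score +0 (running 0)
col 1: [0, 0, 16, 8] -> [0, 0, 16, 8]  score +0 (running 0)
col 2: [16, 64, 64, 32] -> [0, 16, 128, 32]  score +128 (running 128)
col 3: [32, 64, 0, 0] -> [0, 0, 32, 64]  score +0 (running 128)
Board after move:
  0   0   0   0
  0   0  16   0
  0  16 128  32
  2   8  32  64

Answer: 128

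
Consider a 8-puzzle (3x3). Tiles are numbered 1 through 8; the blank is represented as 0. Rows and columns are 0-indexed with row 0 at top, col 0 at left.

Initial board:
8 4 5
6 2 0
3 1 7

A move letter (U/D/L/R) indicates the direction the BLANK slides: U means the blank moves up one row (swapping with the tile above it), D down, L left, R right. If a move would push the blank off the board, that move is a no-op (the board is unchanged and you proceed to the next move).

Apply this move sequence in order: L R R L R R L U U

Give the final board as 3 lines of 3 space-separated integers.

Answer: 8 0 5
6 4 2
3 1 7

Derivation:
After move 1 (L):
8 4 5
6 0 2
3 1 7

After move 2 (R):
8 4 5
6 2 0
3 1 7

After move 3 (R):
8 4 5
6 2 0
3 1 7

After move 4 (L):
8 4 5
6 0 2
3 1 7

After move 5 (R):
8 4 5
6 2 0
3 1 7

After move 6 (R):
8 4 5
6 2 0
3 1 7

After move 7 (L):
8 4 5
6 0 2
3 1 7

After move 8 (U):
8 0 5
6 4 2
3 1 7

After move 9 (U):
8 0 5
6 4 2
3 1 7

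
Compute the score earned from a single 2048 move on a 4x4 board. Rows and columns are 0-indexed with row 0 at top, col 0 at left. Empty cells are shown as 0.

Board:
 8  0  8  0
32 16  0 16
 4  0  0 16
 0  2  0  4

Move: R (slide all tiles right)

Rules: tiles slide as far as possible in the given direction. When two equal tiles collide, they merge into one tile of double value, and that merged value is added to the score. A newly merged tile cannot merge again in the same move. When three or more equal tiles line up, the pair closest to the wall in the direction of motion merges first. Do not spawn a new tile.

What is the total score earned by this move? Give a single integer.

Slide right:
row 0: [8, 0, 8, 0] -> [0, 0, 0, 16]  score +16 (running 16)
row 1: [32, 16, 0, 16] -> [0, 0, 32, 32]  score +32 (running 48)
row 2: [4, 0, 0, 16] -> [0, 0, 4, 16]  score +0 (running 48)
row 3: [0, 2, 0, 4] -> [0, 0, 2, 4]  score +0 (running 48)
Board after move:
 0  0  0 16
 0  0 32 32
 0  0  4 16
 0  0  2  4

Answer: 48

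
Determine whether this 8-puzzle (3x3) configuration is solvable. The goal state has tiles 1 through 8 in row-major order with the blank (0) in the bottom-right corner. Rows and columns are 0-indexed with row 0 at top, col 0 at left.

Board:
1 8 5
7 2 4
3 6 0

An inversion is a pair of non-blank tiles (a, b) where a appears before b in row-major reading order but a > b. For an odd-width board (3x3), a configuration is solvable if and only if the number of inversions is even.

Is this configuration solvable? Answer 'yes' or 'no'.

Answer: yes

Derivation:
Inversions (pairs i<j in row-major order where tile[i] > tile[j] > 0): 14
14 is even, so the puzzle is solvable.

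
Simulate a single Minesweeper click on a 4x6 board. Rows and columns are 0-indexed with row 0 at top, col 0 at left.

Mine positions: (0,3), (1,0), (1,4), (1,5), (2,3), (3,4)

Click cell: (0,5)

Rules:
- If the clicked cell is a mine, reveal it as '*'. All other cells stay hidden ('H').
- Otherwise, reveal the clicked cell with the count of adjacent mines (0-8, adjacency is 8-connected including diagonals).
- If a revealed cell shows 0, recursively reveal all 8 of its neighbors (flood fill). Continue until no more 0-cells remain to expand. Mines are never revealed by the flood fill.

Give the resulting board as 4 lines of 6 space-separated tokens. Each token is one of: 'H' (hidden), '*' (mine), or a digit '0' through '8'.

H H H H H 2
H H H H H H
H H H H H H
H H H H H H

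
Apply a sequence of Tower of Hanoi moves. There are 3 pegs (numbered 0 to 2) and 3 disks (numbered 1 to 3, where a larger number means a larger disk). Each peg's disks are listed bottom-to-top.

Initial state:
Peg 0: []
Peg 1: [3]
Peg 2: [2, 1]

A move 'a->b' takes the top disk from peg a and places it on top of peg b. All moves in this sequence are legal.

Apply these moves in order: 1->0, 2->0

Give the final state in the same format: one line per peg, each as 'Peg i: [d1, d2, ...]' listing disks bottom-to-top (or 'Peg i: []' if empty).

Answer: Peg 0: [3, 1]
Peg 1: []
Peg 2: [2]

Derivation:
After move 1 (1->0):
Peg 0: [3]
Peg 1: []
Peg 2: [2, 1]

After move 2 (2->0):
Peg 0: [3, 1]
Peg 1: []
Peg 2: [2]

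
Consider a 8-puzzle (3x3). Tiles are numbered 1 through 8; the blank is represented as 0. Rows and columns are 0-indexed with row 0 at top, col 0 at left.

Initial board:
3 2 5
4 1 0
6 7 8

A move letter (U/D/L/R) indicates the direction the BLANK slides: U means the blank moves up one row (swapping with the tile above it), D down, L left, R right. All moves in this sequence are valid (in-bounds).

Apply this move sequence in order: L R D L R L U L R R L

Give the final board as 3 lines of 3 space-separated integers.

Answer: 3 2 5
4 0 8
6 1 7

Derivation:
After move 1 (L):
3 2 5
4 0 1
6 7 8

After move 2 (R):
3 2 5
4 1 0
6 7 8

After move 3 (D):
3 2 5
4 1 8
6 7 0

After move 4 (L):
3 2 5
4 1 8
6 0 7

After move 5 (R):
3 2 5
4 1 8
6 7 0

After move 6 (L):
3 2 5
4 1 8
6 0 7

After move 7 (U):
3 2 5
4 0 8
6 1 7

After move 8 (L):
3 2 5
0 4 8
6 1 7

After move 9 (R):
3 2 5
4 0 8
6 1 7

After move 10 (R):
3 2 5
4 8 0
6 1 7

After move 11 (L):
3 2 5
4 0 8
6 1 7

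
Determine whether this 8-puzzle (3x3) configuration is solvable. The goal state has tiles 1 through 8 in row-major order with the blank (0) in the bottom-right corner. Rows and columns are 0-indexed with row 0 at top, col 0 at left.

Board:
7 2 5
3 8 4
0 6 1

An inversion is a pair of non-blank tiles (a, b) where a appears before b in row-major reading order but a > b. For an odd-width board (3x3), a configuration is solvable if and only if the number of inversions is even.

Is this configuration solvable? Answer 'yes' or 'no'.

Inversions (pairs i<j in row-major order where tile[i] > tile[j] > 0): 16
16 is even, so the puzzle is solvable.

Answer: yes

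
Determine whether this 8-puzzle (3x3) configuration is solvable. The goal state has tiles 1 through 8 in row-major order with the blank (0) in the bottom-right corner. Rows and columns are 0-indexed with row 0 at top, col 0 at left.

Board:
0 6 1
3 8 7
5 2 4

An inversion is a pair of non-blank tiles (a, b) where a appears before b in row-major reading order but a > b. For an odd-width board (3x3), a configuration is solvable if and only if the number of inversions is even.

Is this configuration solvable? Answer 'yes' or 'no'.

Answer: no

Derivation:
Inversions (pairs i<j in row-major order where tile[i] > tile[j] > 0): 15
15 is odd, so the puzzle is not solvable.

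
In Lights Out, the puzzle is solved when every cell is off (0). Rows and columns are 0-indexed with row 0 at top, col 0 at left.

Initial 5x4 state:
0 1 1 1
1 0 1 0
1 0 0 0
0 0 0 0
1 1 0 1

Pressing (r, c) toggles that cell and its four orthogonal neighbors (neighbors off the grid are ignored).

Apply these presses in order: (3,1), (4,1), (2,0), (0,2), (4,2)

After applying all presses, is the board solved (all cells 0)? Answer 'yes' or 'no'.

Answer: yes

Derivation:
After press 1 at (3,1):
0 1 1 1
1 0 1 0
1 1 0 0
1 1 1 0
1 0 0 1

After press 2 at (4,1):
0 1 1 1
1 0 1 0
1 1 0 0
1 0 1 0
0 1 1 1

After press 3 at (2,0):
0 1 1 1
0 0 1 0
0 0 0 0
0 0 1 0
0 1 1 1

After press 4 at (0,2):
0 0 0 0
0 0 0 0
0 0 0 0
0 0 1 0
0 1 1 1

After press 5 at (4,2):
0 0 0 0
0 0 0 0
0 0 0 0
0 0 0 0
0 0 0 0

Lights still on: 0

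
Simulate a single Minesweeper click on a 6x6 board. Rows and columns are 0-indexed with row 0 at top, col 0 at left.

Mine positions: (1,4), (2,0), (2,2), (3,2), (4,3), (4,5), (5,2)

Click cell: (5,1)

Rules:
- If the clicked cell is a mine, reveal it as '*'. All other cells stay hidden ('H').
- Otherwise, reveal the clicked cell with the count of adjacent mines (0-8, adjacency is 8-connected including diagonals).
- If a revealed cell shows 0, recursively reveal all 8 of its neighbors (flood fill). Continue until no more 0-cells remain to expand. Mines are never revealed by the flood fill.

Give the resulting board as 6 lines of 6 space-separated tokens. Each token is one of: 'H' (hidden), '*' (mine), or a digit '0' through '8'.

H H H H H H
H H H H H H
H H H H H H
H H H H H H
H H H H H H
H 1 H H H H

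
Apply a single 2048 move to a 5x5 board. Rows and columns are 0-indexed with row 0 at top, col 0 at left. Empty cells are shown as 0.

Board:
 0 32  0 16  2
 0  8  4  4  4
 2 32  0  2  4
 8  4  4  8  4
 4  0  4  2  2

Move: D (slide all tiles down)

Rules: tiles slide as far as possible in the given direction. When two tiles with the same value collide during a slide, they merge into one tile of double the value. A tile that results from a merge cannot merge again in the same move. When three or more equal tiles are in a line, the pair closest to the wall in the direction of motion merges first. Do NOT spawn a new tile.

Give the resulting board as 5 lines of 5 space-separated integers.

Answer:  0  0  0 16  0
 0 32  0  4  2
 2  8  0  2  4
 8 32  4  8  8
 4  4  8  2  2

Derivation:
Slide down:
col 0: [0, 0, 2, 8, 4] -> [0, 0, 2, 8, 4]
col 1: [32, 8, 32, 4, 0] -> [0, 32, 8, 32, 4]
col 2: [0, 4, 0, 4, 4] -> [0, 0, 0, 4, 8]
col 3: [16, 4, 2, 8, 2] -> [16, 4, 2, 8, 2]
col 4: [2, 4, 4, 4, 2] -> [0, 2, 4, 8, 2]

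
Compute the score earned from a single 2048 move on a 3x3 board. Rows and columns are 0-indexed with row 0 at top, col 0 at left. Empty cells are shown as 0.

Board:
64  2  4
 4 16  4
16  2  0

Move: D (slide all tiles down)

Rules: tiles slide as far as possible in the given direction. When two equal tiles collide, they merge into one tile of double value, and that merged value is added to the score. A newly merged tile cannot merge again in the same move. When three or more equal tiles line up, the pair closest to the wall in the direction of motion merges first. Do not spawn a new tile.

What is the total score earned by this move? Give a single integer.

Answer: 8

Derivation:
Slide down:
col 0: [64, 4, 16] -> [64, 4, 16]  score +0 (running 0)
col 1: [2, 16, 2] -> [2, 16, 2]  score +0 (running 0)
col 2: [4, 4, 0] -> [0, 0, 8]  score +8 (running 8)
Board after move:
64  2  0
 4 16  0
16  2  8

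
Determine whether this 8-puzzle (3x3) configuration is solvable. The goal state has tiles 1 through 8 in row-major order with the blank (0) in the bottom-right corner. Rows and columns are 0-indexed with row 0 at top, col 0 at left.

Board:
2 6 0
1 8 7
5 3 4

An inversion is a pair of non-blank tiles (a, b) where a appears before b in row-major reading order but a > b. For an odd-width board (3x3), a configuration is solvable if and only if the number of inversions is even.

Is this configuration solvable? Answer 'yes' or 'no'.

Inversions (pairs i<j in row-major order where tile[i] > tile[j] > 0): 14
14 is even, so the puzzle is solvable.

Answer: yes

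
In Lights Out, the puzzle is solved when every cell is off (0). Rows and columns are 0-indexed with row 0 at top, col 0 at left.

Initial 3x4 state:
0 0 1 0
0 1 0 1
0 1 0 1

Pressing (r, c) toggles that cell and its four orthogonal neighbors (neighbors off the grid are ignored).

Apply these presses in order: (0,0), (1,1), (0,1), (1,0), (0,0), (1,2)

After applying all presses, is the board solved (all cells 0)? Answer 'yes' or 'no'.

Answer: no

Derivation:
After press 1 at (0,0):
1 1 1 0
1 1 0 1
0 1 0 1

After press 2 at (1,1):
1 0 1 0
0 0 1 1
0 0 0 1

After press 3 at (0,1):
0 1 0 0
0 1 1 1
0 0 0 1

After press 4 at (1,0):
1 1 0 0
1 0 1 1
1 0 0 1

After press 5 at (0,0):
0 0 0 0
0 0 1 1
1 0 0 1

After press 6 at (1,2):
0 0 1 0
0 1 0 0
1 0 1 1

Lights still on: 5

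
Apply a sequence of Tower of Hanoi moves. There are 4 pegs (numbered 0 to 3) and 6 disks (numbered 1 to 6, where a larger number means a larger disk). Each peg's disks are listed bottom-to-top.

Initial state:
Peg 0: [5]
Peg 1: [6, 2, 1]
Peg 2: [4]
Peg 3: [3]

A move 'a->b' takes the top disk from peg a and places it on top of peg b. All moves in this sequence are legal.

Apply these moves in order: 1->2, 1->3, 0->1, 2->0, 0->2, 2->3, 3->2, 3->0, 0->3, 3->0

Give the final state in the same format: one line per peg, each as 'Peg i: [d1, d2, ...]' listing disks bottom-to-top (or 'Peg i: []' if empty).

Answer: Peg 0: [2]
Peg 1: [6, 5]
Peg 2: [4, 1]
Peg 3: [3]

Derivation:
After move 1 (1->2):
Peg 0: [5]
Peg 1: [6, 2]
Peg 2: [4, 1]
Peg 3: [3]

After move 2 (1->3):
Peg 0: [5]
Peg 1: [6]
Peg 2: [4, 1]
Peg 3: [3, 2]

After move 3 (0->1):
Peg 0: []
Peg 1: [6, 5]
Peg 2: [4, 1]
Peg 3: [3, 2]

After move 4 (2->0):
Peg 0: [1]
Peg 1: [6, 5]
Peg 2: [4]
Peg 3: [3, 2]

After move 5 (0->2):
Peg 0: []
Peg 1: [6, 5]
Peg 2: [4, 1]
Peg 3: [3, 2]

After move 6 (2->3):
Peg 0: []
Peg 1: [6, 5]
Peg 2: [4]
Peg 3: [3, 2, 1]

After move 7 (3->2):
Peg 0: []
Peg 1: [6, 5]
Peg 2: [4, 1]
Peg 3: [3, 2]

After move 8 (3->0):
Peg 0: [2]
Peg 1: [6, 5]
Peg 2: [4, 1]
Peg 3: [3]

After move 9 (0->3):
Peg 0: []
Peg 1: [6, 5]
Peg 2: [4, 1]
Peg 3: [3, 2]

After move 10 (3->0):
Peg 0: [2]
Peg 1: [6, 5]
Peg 2: [4, 1]
Peg 3: [3]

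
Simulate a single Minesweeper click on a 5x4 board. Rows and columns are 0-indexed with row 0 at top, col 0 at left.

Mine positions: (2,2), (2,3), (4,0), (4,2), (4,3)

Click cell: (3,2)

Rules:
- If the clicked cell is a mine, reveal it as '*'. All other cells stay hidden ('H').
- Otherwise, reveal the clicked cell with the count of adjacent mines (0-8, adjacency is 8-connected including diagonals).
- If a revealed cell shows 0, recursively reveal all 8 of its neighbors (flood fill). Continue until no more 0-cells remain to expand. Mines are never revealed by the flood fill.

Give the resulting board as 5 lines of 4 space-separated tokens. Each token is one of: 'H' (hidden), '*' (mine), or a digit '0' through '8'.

H H H H
H H H H
H H H H
H H 4 H
H H H H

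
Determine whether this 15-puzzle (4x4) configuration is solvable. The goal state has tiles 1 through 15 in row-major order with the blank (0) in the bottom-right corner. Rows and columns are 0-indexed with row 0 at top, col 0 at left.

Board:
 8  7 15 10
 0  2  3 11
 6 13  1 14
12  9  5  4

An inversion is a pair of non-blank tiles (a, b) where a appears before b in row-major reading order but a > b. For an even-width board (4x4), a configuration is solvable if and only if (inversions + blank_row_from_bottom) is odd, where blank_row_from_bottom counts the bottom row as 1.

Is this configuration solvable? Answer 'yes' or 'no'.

Answer: no

Derivation:
Inversions: 57
Blank is in row 1 (0-indexed from top), which is row 3 counting from the bottom (bottom = 1).
57 + 3 = 60, which is even, so the puzzle is not solvable.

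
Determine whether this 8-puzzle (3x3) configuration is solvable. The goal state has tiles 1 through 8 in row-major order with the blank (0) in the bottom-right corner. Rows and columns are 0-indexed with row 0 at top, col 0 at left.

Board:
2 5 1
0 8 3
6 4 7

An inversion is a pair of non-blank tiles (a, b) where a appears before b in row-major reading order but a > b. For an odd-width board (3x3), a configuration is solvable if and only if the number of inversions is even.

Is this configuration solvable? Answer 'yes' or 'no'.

Inversions (pairs i<j in row-major order where tile[i] > tile[j] > 0): 9
9 is odd, so the puzzle is not solvable.

Answer: no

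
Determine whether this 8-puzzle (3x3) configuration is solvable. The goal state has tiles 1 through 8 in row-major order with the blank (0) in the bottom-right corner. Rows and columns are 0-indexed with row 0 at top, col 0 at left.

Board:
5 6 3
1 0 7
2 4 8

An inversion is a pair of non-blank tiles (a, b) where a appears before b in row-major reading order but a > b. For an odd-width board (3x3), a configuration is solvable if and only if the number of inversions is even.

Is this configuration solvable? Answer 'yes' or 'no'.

Inversions (pairs i<j in row-major order where tile[i] > tile[j] > 0): 12
12 is even, so the puzzle is solvable.

Answer: yes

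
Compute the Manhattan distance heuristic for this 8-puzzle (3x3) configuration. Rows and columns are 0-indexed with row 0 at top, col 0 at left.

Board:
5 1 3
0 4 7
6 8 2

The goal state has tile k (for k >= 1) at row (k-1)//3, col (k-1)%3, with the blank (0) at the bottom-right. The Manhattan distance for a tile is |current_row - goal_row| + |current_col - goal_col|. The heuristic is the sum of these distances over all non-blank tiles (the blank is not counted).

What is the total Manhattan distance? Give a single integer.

Tile 5: at (0,0), goal (1,1), distance |0-1|+|0-1| = 2
Tile 1: at (0,1), goal (0,0), distance |0-0|+|1-0| = 1
Tile 3: at (0,2), goal (0,2), distance |0-0|+|2-2| = 0
Tile 4: at (1,1), goal (1,0), distance |1-1|+|1-0| = 1
Tile 7: at (1,2), goal (2,0), distance |1-2|+|2-0| = 3
Tile 6: at (2,0), goal (1,2), distance |2-1|+|0-2| = 3
Tile 8: at (2,1), goal (2,1), distance |2-2|+|1-1| = 0
Tile 2: at (2,2), goal (0,1), distance |2-0|+|2-1| = 3
Sum: 2 + 1 + 0 + 1 + 3 + 3 + 0 + 3 = 13

Answer: 13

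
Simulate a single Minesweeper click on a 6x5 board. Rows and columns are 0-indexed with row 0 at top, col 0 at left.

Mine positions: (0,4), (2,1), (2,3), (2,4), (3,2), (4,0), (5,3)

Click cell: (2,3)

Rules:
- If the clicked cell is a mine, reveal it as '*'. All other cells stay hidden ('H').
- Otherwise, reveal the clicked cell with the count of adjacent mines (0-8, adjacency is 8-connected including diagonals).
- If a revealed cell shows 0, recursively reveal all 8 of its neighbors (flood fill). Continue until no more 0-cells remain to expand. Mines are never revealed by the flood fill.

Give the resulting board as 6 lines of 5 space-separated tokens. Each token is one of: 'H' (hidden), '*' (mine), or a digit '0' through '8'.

H H H H H
H H H H H
H H H * H
H H H H H
H H H H H
H H H H H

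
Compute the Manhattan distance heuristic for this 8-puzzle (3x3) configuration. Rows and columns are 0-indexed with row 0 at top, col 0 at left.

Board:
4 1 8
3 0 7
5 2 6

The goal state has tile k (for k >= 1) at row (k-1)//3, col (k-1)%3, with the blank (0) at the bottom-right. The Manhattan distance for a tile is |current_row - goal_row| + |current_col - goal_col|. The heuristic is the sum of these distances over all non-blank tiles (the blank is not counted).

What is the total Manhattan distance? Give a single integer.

Answer: 16

Derivation:
Tile 4: (0,0)->(1,0) = 1
Tile 1: (0,1)->(0,0) = 1
Tile 8: (0,2)->(2,1) = 3
Tile 3: (1,0)->(0,2) = 3
Tile 7: (1,2)->(2,0) = 3
Tile 5: (2,0)->(1,1) = 2
Tile 2: (2,1)->(0,1) = 2
Tile 6: (2,2)->(1,2) = 1
Sum: 1 + 1 + 3 + 3 + 3 + 2 + 2 + 1 = 16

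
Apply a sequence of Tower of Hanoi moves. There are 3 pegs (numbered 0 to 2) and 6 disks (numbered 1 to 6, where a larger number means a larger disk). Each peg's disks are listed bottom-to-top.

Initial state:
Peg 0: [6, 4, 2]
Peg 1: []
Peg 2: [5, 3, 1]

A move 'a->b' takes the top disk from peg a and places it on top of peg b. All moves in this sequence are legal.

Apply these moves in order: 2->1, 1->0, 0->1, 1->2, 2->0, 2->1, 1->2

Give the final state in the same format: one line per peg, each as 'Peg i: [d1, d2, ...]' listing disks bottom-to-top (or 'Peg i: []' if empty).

Answer: Peg 0: [6, 4, 2, 1]
Peg 1: []
Peg 2: [5, 3]

Derivation:
After move 1 (2->1):
Peg 0: [6, 4, 2]
Peg 1: [1]
Peg 2: [5, 3]

After move 2 (1->0):
Peg 0: [6, 4, 2, 1]
Peg 1: []
Peg 2: [5, 3]

After move 3 (0->1):
Peg 0: [6, 4, 2]
Peg 1: [1]
Peg 2: [5, 3]

After move 4 (1->2):
Peg 0: [6, 4, 2]
Peg 1: []
Peg 2: [5, 3, 1]

After move 5 (2->0):
Peg 0: [6, 4, 2, 1]
Peg 1: []
Peg 2: [5, 3]

After move 6 (2->1):
Peg 0: [6, 4, 2, 1]
Peg 1: [3]
Peg 2: [5]

After move 7 (1->2):
Peg 0: [6, 4, 2, 1]
Peg 1: []
Peg 2: [5, 3]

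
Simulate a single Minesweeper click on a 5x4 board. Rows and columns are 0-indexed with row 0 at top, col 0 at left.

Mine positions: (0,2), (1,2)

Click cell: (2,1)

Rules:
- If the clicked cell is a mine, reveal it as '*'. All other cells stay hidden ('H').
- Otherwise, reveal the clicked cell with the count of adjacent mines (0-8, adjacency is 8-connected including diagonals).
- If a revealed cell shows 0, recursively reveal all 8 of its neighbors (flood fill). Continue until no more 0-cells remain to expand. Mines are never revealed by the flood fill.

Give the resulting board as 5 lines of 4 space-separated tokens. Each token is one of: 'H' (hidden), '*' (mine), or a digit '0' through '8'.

H H H H
H H H H
H 1 H H
H H H H
H H H H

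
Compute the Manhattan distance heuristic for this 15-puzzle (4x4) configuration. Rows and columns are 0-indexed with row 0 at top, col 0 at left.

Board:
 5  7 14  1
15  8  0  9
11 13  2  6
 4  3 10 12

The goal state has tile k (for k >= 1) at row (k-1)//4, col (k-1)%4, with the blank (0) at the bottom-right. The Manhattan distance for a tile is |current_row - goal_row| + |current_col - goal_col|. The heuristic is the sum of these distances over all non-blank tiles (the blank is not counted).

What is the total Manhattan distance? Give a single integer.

Answer: 43

Derivation:
Tile 5: at (0,0), goal (1,0), distance |0-1|+|0-0| = 1
Tile 7: at (0,1), goal (1,2), distance |0-1|+|1-2| = 2
Tile 14: at (0,2), goal (3,1), distance |0-3|+|2-1| = 4
Tile 1: at (0,3), goal (0,0), distance |0-0|+|3-0| = 3
Tile 15: at (1,0), goal (3,2), distance |1-3|+|0-2| = 4
Tile 8: at (1,1), goal (1,3), distance |1-1|+|1-3| = 2
Tile 9: at (1,3), goal (2,0), distance |1-2|+|3-0| = 4
Tile 11: at (2,0), goal (2,2), distance |2-2|+|0-2| = 2
Tile 13: at (2,1), goal (3,0), distance |2-3|+|1-0| = 2
Tile 2: at (2,2), goal (0,1), distance |2-0|+|2-1| = 3
Tile 6: at (2,3), goal (1,1), distance |2-1|+|3-1| = 3
Tile 4: at (3,0), goal (0,3), distance |3-0|+|0-3| = 6
Tile 3: at (3,1), goal (0,2), distance |3-0|+|1-2| = 4
Tile 10: at (3,2), goal (2,1), distance |3-2|+|2-1| = 2
Tile 12: at (3,3), goal (2,3), distance |3-2|+|3-3| = 1
Sum: 1 + 2 + 4 + 3 + 4 + 2 + 4 + 2 + 2 + 3 + 3 + 6 + 4 + 2 + 1 = 43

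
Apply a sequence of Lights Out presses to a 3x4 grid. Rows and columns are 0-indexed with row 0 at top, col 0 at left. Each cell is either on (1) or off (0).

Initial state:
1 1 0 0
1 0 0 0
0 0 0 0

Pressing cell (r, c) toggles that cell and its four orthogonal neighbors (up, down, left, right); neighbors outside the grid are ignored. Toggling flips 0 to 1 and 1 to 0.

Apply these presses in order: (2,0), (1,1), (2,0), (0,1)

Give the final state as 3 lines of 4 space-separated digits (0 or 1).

After press 1 at (2,0):
1 1 0 0
0 0 0 0
1 1 0 0

After press 2 at (1,1):
1 0 0 0
1 1 1 0
1 0 0 0

After press 3 at (2,0):
1 0 0 0
0 1 1 0
0 1 0 0

After press 4 at (0,1):
0 1 1 0
0 0 1 0
0 1 0 0

Answer: 0 1 1 0
0 0 1 0
0 1 0 0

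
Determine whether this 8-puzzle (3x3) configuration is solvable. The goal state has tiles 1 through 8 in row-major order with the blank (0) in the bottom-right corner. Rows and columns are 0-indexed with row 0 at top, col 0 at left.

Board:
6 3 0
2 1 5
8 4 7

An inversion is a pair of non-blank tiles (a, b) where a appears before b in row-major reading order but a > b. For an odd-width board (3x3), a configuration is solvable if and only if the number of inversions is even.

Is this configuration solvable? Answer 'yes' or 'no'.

Inversions (pairs i<j in row-major order where tile[i] > tile[j] > 0): 11
11 is odd, so the puzzle is not solvable.

Answer: no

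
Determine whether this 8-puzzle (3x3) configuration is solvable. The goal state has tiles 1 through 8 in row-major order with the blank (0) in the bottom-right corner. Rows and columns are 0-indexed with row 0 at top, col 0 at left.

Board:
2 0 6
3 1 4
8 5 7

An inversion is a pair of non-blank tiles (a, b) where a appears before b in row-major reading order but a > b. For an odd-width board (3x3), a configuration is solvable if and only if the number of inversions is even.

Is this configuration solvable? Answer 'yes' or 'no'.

Inversions (pairs i<j in row-major order where tile[i] > tile[j] > 0): 8
8 is even, so the puzzle is solvable.

Answer: yes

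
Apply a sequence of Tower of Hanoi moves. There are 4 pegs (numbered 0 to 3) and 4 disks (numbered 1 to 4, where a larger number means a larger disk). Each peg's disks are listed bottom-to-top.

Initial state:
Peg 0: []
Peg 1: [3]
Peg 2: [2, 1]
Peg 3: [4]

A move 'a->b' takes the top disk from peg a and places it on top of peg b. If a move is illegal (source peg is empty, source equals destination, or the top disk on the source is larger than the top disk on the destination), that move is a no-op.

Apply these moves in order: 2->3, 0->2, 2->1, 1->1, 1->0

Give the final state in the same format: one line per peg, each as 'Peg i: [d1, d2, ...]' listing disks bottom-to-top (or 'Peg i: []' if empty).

Answer: Peg 0: [2]
Peg 1: [3]
Peg 2: []
Peg 3: [4, 1]

Derivation:
After move 1 (2->3):
Peg 0: []
Peg 1: [3]
Peg 2: [2]
Peg 3: [4, 1]

After move 2 (0->2):
Peg 0: []
Peg 1: [3]
Peg 2: [2]
Peg 3: [4, 1]

After move 3 (2->1):
Peg 0: []
Peg 1: [3, 2]
Peg 2: []
Peg 3: [4, 1]

After move 4 (1->1):
Peg 0: []
Peg 1: [3, 2]
Peg 2: []
Peg 3: [4, 1]

After move 5 (1->0):
Peg 0: [2]
Peg 1: [3]
Peg 2: []
Peg 3: [4, 1]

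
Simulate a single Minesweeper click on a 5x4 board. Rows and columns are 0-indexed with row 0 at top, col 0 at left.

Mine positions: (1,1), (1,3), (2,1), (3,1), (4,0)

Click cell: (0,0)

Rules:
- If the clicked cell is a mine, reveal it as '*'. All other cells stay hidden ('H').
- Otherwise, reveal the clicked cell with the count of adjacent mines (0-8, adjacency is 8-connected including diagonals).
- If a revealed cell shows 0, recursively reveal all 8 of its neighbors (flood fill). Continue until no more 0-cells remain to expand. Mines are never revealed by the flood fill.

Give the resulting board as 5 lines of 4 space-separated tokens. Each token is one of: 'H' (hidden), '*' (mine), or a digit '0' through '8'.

1 H H H
H H H H
H H H H
H H H H
H H H H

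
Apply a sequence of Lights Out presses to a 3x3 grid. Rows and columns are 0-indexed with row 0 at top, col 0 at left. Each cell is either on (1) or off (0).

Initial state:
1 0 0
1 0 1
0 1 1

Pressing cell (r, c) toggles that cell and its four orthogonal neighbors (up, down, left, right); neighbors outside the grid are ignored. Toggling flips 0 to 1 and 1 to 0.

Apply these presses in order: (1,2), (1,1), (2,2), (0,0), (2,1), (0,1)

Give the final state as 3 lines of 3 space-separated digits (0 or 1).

After press 1 at (1,2):
1 0 1
1 1 0
0 1 0

After press 2 at (1,1):
1 1 1
0 0 1
0 0 0

After press 3 at (2,2):
1 1 1
0 0 0
0 1 1

After press 4 at (0,0):
0 0 1
1 0 0
0 1 1

After press 5 at (2,1):
0 0 1
1 1 0
1 0 0

After press 6 at (0,1):
1 1 0
1 0 0
1 0 0

Answer: 1 1 0
1 0 0
1 0 0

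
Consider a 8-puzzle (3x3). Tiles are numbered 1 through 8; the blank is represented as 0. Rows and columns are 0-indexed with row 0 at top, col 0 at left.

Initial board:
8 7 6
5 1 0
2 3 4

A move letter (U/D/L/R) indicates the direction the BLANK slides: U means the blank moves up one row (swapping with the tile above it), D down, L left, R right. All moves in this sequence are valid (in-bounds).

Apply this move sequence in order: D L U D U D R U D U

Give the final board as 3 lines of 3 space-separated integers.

After move 1 (D):
8 7 6
5 1 4
2 3 0

After move 2 (L):
8 7 6
5 1 4
2 0 3

After move 3 (U):
8 7 6
5 0 4
2 1 3

After move 4 (D):
8 7 6
5 1 4
2 0 3

After move 5 (U):
8 7 6
5 0 4
2 1 3

After move 6 (D):
8 7 6
5 1 4
2 0 3

After move 7 (R):
8 7 6
5 1 4
2 3 0

After move 8 (U):
8 7 6
5 1 0
2 3 4

After move 9 (D):
8 7 6
5 1 4
2 3 0

After move 10 (U):
8 7 6
5 1 0
2 3 4

Answer: 8 7 6
5 1 0
2 3 4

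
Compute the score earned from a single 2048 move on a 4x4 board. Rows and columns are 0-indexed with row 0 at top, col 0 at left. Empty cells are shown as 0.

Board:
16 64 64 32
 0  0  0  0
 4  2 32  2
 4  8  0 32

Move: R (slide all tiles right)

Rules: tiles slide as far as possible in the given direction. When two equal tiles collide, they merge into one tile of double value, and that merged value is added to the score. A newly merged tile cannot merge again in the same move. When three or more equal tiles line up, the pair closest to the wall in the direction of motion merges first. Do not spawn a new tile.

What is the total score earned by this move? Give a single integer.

Answer: 128

Derivation:
Slide right:
row 0: [16, 64, 64, 32] -> [0, 16, 128, 32]  score +128 (running 128)
row 1: [0, 0, 0, 0] -> [0, 0, 0, 0]  score +0 (running 128)
row 2: [4, 2, 32, 2] -> [4, 2, 32, 2]  score +0 (running 128)
row 3: [4, 8, 0, 32] -> [0, 4, 8, 32]  score +0 (running 128)
Board after move:
  0  16 128  32
  0   0   0   0
  4   2  32   2
  0   4   8  32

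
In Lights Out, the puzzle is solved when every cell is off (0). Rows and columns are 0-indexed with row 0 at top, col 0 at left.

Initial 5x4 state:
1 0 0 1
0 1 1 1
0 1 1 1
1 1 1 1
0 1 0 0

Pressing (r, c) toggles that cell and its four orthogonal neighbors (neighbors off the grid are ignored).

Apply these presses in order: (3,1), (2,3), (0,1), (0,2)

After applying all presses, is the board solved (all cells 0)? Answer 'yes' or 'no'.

After press 1 at (3,1):
1 0 0 1
0 1 1 1
0 0 1 1
0 0 0 1
0 0 0 0

After press 2 at (2,3):
1 0 0 1
0 1 1 0
0 0 0 0
0 0 0 0
0 0 0 0

After press 3 at (0,1):
0 1 1 1
0 0 1 0
0 0 0 0
0 0 0 0
0 0 0 0

After press 4 at (0,2):
0 0 0 0
0 0 0 0
0 0 0 0
0 0 0 0
0 0 0 0

Lights still on: 0

Answer: yes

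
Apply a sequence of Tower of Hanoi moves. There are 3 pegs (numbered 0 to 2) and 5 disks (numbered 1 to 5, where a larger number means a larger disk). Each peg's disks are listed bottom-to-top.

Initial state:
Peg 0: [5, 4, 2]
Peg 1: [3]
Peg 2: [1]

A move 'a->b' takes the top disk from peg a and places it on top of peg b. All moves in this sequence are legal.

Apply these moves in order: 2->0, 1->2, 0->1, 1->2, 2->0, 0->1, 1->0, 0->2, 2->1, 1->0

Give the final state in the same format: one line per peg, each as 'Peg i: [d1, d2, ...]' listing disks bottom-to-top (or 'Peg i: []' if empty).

Answer: Peg 0: [5, 4, 2, 1]
Peg 1: []
Peg 2: [3]

Derivation:
After move 1 (2->0):
Peg 0: [5, 4, 2, 1]
Peg 1: [3]
Peg 2: []

After move 2 (1->2):
Peg 0: [5, 4, 2, 1]
Peg 1: []
Peg 2: [3]

After move 3 (0->1):
Peg 0: [5, 4, 2]
Peg 1: [1]
Peg 2: [3]

After move 4 (1->2):
Peg 0: [5, 4, 2]
Peg 1: []
Peg 2: [3, 1]

After move 5 (2->0):
Peg 0: [5, 4, 2, 1]
Peg 1: []
Peg 2: [3]

After move 6 (0->1):
Peg 0: [5, 4, 2]
Peg 1: [1]
Peg 2: [3]

After move 7 (1->0):
Peg 0: [5, 4, 2, 1]
Peg 1: []
Peg 2: [3]

After move 8 (0->2):
Peg 0: [5, 4, 2]
Peg 1: []
Peg 2: [3, 1]

After move 9 (2->1):
Peg 0: [5, 4, 2]
Peg 1: [1]
Peg 2: [3]

After move 10 (1->0):
Peg 0: [5, 4, 2, 1]
Peg 1: []
Peg 2: [3]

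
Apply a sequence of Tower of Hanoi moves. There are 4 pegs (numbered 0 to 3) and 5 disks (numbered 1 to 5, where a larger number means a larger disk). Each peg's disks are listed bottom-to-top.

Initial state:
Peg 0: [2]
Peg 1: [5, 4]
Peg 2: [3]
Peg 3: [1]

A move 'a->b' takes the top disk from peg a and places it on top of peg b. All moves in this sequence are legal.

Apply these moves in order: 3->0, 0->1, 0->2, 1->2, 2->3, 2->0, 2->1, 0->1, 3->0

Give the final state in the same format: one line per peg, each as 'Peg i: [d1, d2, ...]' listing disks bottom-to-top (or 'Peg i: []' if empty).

Answer: Peg 0: [1]
Peg 1: [5, 4, 3, 2]
Peg 2: []
Peg 3: []

Derivation:
After move 1 (3->0):
Peg 0: [2, 1]
Peg 1: [5, 4]
Peg 2: [3]
Peg 3: []

After move 2 (0->1):
Peg 0: [2]
Peg 1: [5, 4, 1]
Peg 2: [3]
Peg 3: []

After move 3 (0->2):
Peg 0: []
Peg 1: [5, 4, 1]
Peg 2: [3, 2]
Peg 3: []

After move 4 (1->2):
Peg 0: []
Peg 1: [5, 4]
Peg 2: [3, 2, 1]
Peg 3: []

After move 5 (2->3):
Peg 0: []
Peg 1: [5, 4]
Peg 2: [3, 2]
Peg 3: [1]

After move 6 (2->0):
Peg 0: [2]
Peg 1: [5, 4]
Peg 2: [3]
Peg 3: [1]

After move 7 (2->1):
Peg 0: [2]
Peg 1: [5, 4, 3]
Peg 2: []
Peg 3: [1]

After move 8 (0->1):
Peg 0: []
Peg 1: [5, 4, 3, 2]
Peg 2: []
Peg 3: [1]

After move 9 (3->0):
Peg 0: [1]
Peg 1: [5, 4, 3, 2]
Peg 2: []
Peg 3: []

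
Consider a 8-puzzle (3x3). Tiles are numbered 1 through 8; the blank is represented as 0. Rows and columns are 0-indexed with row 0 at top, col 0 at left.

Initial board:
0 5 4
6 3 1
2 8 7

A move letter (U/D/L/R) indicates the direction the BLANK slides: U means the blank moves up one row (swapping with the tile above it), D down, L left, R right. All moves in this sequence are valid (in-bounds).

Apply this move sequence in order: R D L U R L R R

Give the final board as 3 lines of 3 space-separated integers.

Answer: 3 4 0
5 6 1
2 8 7

Derivation:
After move 1 (R):
5 0 4
6 3 1
2 8 7

After move 2 (D):
5 3 4
6 0 1
2 8 7

After move 3 (L):
5 3 4
0 6 1
2 8 7

After move 4 (U):
0 3 4
5 6 1
2 8 7

After move 5 (R):
3 0 4
5 6 1
2 8 7

After move 6 (L):
0 3 4
5 6 1
2 8 7

After move 7 (R):
3 0 4
5 6 1
2 8 7

After move 8 (R):
3 4 0
5 6 1
2 8 7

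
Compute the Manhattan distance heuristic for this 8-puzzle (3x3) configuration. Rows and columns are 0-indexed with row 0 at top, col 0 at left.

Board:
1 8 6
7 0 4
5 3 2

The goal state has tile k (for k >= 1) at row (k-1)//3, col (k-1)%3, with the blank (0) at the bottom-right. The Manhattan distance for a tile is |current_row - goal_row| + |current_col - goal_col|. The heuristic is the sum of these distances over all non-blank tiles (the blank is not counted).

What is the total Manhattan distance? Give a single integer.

Tile 1: at (0,0), goal (0,0), distance |0-0|+|0-0| = 0
Tile 8: at (0,1), goal (2,1), distance |0-2|+|1-1| = 2
Tile 6: at (0,2), goal (1,2), distance |0-1|+|2-2| = 1
Tile 7: at (1,0), goal (2,0), distance |1-2|+|0-0| = 1
Tile 4: at (1,2), goal (1,0), distance |1-1|+|2-0| = 2
Tile 5: at (2,0), goal (1,1), distance |2-1|+|0-1| = 2
Tile 3: at (2,1), goal (0,2), distance |2-0|+|1-2| = 3
Tile 2: at (2,2), goal (0,1), distance |2-0|+|2-1| = 3
Sum: 0 + 2 + 1 + 1 + 2 + 2 + 3 + 3 = 14

Answer: 14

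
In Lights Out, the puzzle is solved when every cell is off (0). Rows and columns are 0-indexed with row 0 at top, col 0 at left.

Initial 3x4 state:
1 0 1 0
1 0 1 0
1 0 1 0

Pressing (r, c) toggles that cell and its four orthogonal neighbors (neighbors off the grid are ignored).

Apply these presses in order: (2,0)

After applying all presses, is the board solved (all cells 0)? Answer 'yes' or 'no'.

After press 1 at (2,0):
1 0 1 0
0 0 1 0
0 1 1 0

Lights still on: 5

Answer: no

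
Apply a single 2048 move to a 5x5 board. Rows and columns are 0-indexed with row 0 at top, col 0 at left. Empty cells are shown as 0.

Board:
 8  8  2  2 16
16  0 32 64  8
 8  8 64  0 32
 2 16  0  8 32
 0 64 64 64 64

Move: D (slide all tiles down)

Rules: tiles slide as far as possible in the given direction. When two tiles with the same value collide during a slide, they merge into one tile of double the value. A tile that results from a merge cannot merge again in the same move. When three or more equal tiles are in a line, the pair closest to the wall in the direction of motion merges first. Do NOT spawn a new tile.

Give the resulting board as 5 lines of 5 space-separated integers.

Answer:   0   0   0   0   0
  8   0   0   2  16
 16  16   2  64   8
  8  16  32   8  64
  2  64 128  64  64

Derivation:
Slide down:
col 0: [8, 16, 8, 2, 0] -> [0, 8, 16, 8, 2]
col 1: [8, 0, 8, 16, 64] -> [0, 0, 16, 16, 64]
col 2: [2, 32, 64, 0, 64] -> [0, 0, 2, 32, 128]
col 3: [2, 64, 0, 8, 64] -> [0, 2, 64, 8, 64]
col 4: [16, 8, 32, 32, 64] -> [0, 16, 8, 64, 64]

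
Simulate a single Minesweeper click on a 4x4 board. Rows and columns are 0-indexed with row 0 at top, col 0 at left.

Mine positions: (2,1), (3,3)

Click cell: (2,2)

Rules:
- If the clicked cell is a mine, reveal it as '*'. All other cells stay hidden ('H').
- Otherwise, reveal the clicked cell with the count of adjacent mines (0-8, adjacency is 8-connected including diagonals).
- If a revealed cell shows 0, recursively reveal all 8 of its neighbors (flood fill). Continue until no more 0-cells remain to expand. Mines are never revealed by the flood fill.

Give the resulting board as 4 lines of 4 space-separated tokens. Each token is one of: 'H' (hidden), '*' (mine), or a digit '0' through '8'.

H H H H
H H H H
H H 2 H
H H H H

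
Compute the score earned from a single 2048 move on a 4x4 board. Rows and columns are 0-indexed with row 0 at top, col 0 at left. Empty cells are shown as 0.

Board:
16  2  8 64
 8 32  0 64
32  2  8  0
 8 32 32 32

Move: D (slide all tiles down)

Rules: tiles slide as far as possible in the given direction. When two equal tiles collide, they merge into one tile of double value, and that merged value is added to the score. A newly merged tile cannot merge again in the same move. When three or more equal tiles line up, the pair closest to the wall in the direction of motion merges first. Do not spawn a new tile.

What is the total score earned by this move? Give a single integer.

Answer: 144

Derivation:
Slide down:
col 0: [16, 8, 32, 8] -> [16, 8, 32, 8]  score +0 (running 0)
col 1: [2, 32, 2, 32] -> [2, 32, 2, 32]  score +0 (running 0)
col 2: [8, 0, 8, 32] -> [0, 0, 16, 32]  score +16 (running 16)
col 3: [64, 64, 0, 32] -> [0, 0, 128, 32]  score +128 (running 144)
Board after move:
 16   2   0   0
  8  32   0   0
 32   2  16 128
  8  32  32  32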